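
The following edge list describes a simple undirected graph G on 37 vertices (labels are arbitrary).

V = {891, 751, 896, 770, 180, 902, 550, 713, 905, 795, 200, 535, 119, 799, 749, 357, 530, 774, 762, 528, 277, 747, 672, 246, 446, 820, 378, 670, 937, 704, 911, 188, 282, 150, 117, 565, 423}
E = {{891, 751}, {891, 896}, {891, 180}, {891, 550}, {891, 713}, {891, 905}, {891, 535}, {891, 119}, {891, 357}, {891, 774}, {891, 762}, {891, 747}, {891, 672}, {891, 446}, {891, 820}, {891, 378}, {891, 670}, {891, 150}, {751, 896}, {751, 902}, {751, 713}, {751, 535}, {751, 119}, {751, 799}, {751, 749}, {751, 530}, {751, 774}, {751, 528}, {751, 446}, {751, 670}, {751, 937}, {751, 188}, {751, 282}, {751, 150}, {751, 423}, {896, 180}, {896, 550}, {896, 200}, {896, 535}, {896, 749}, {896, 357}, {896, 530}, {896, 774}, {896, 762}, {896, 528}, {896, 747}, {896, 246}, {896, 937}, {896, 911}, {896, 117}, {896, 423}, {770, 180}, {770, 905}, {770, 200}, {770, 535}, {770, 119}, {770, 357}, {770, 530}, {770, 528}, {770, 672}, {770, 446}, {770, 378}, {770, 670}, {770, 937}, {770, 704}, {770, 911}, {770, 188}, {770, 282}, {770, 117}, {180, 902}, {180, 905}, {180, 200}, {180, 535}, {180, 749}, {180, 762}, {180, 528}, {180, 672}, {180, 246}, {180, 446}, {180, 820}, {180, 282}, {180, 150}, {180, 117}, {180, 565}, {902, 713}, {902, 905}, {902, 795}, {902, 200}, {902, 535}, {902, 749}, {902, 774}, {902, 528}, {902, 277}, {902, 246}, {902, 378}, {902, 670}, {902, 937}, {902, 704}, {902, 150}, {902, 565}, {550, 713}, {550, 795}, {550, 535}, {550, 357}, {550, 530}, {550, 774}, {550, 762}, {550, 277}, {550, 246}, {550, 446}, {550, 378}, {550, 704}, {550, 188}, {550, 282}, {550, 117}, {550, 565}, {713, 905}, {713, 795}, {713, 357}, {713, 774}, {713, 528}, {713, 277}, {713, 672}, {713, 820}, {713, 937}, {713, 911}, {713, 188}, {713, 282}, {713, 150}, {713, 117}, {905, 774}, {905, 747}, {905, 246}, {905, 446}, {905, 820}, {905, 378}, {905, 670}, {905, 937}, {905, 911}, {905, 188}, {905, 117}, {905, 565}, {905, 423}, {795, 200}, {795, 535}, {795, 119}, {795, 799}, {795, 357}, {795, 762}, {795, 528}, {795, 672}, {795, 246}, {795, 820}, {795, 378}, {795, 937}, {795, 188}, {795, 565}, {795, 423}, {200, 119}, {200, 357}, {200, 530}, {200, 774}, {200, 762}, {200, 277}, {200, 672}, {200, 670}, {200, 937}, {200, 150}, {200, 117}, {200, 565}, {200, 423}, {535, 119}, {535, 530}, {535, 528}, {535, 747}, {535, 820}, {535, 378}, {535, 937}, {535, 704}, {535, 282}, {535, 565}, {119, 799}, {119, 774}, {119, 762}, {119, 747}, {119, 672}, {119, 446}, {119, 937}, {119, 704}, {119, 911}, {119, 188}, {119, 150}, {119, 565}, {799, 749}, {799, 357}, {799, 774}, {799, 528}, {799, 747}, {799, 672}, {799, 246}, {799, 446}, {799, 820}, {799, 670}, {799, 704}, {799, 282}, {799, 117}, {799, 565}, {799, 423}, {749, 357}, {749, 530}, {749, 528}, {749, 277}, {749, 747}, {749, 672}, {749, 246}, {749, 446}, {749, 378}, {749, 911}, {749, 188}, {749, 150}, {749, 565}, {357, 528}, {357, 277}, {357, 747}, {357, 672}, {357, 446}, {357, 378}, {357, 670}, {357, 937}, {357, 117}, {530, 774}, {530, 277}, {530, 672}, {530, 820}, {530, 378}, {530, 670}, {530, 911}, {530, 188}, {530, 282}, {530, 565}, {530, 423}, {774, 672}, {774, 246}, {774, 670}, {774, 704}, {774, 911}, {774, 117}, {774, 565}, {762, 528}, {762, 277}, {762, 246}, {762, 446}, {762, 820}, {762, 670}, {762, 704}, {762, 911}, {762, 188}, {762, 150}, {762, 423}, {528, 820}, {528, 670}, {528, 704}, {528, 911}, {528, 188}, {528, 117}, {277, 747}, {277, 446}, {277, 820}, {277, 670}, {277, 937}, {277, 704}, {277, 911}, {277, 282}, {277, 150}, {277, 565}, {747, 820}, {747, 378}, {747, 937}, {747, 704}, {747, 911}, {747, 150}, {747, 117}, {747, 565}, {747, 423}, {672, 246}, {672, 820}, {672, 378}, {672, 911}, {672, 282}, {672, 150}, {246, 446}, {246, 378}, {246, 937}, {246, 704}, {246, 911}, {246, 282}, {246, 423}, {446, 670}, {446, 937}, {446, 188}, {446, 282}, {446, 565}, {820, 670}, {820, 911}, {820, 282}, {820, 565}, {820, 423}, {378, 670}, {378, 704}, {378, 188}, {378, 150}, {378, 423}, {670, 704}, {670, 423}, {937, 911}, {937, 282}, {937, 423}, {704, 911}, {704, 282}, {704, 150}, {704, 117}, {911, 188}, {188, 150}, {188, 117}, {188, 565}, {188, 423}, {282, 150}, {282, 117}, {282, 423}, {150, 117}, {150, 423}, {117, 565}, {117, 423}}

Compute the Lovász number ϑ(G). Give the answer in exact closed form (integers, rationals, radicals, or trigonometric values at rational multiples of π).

sqrt(37)

N(378) = {891, 770, 902, 550, 905, 795, 535, 749, 357, 530, 747, 672, 246, 670, 704, 188, 150, 423}, |N(378)| = 18.
N(446) = {891, 751, 770, 180, 550, 905, 119, 799, 749, 357, 762, 277, 246, 670, 937, 188, 282, 565}, |N(446)| = 18.
N(672) = {891, 770, 180, 713, 795, 200, 119, 799, 749, 357, 530, 774, 246, 820, 378, 911, 282, 150}, |N(672)| = 18.
deg(911) = 18; N(911) = {896, 770, 713, 905, 119, 749, 530, 774, 762, 528, 277, 747, 672, 246, 820, 937, 704, 188}.
deg(v) = 18 for all v (|V|=37); strongly regular (37,18,8,9).
The 3 distinct eigenvalues: [18.0, 2.541, -3.541].
λ_max=18, λ_min=-sqrt(37)/2 - 1/2; ϑ = −37·λ_min/(λ_max−λ_min) = sqrt(37).
ϑ(G) ≈ 6.08276253.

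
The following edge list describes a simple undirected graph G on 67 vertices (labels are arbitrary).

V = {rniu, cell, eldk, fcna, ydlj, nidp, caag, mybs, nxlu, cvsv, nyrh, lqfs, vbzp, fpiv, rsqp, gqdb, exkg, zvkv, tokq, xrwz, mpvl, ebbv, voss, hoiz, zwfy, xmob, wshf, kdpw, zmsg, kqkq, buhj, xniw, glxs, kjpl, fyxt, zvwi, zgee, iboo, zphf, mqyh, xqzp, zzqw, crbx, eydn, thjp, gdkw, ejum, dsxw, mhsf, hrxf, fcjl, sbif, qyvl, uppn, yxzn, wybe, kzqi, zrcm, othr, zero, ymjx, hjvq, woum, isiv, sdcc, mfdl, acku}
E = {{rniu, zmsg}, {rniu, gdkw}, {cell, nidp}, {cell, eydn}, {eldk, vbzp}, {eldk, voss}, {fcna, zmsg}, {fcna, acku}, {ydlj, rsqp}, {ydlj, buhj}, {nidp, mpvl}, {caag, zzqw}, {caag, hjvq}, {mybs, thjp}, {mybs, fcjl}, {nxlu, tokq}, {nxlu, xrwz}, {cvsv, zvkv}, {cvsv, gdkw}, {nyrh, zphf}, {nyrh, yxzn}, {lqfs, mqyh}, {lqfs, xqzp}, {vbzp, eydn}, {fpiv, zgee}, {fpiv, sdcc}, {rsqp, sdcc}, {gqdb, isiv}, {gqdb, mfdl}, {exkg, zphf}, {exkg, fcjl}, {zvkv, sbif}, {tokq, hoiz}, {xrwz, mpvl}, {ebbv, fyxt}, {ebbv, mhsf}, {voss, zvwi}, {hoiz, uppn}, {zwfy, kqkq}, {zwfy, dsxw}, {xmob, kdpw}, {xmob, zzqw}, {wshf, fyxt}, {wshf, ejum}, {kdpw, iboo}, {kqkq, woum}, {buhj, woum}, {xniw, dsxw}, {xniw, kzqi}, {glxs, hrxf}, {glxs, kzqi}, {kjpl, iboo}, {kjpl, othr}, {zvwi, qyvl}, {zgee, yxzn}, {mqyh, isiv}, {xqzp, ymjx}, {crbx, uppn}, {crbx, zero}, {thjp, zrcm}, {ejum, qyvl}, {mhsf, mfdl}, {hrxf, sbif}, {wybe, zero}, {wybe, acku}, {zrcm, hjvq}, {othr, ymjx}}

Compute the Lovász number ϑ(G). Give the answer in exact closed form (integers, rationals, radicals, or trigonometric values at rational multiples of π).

Vertex caag has 2 neighbors: zzqw, hjvq.
Vertex othr has 2 neighbors: kjpl, ymjx.
Vertex rniu has 2 neighbors: zmsg, gdkw.
N(rsqp) = {ydlj, sdcc}, |N(rsqp)| = 2.
Every vertex has degree 2 (N=67); connected 2-regular on 67 ⇒ C_{67}.
Distinct eigenvalues (to 4 d.p.): [2.0, 1.9912, 1.9649, 1.9214, 1.8609, 1.7841, 1.6917, 1.5843, 1.4631, 1.3289, 1.1831, 1.0269, 0.8617, 0.6889, 0.5101, 0.3268, 0.1406, -0.0469, -0.2339, -0.4189, -0.6002, -0.7762, -0.9454, -1.1063, -1.2574, -1.3975, -1.5254, -1.6398, -1.7398, -1.8245, -1.8932, -1.9453, -1.9802, -1.9978].
−67·(-2*cos(pi/67)) / ((2)−(-2*cos(pi/67))) = 67*cos(pi/67)/(cos(pi/67) + 1) = ϑ(G).
≈ 33.48158 (to 5 d.p.).
Sandwich: α(G)=33 ≤ ϑ(G)=67*cos(pi/67)/(cos(pi/67) + 1) ≤ χ(Ḡ)=34 (both strict).

67*cos(pi/67)/(cos(pi/67) + 1)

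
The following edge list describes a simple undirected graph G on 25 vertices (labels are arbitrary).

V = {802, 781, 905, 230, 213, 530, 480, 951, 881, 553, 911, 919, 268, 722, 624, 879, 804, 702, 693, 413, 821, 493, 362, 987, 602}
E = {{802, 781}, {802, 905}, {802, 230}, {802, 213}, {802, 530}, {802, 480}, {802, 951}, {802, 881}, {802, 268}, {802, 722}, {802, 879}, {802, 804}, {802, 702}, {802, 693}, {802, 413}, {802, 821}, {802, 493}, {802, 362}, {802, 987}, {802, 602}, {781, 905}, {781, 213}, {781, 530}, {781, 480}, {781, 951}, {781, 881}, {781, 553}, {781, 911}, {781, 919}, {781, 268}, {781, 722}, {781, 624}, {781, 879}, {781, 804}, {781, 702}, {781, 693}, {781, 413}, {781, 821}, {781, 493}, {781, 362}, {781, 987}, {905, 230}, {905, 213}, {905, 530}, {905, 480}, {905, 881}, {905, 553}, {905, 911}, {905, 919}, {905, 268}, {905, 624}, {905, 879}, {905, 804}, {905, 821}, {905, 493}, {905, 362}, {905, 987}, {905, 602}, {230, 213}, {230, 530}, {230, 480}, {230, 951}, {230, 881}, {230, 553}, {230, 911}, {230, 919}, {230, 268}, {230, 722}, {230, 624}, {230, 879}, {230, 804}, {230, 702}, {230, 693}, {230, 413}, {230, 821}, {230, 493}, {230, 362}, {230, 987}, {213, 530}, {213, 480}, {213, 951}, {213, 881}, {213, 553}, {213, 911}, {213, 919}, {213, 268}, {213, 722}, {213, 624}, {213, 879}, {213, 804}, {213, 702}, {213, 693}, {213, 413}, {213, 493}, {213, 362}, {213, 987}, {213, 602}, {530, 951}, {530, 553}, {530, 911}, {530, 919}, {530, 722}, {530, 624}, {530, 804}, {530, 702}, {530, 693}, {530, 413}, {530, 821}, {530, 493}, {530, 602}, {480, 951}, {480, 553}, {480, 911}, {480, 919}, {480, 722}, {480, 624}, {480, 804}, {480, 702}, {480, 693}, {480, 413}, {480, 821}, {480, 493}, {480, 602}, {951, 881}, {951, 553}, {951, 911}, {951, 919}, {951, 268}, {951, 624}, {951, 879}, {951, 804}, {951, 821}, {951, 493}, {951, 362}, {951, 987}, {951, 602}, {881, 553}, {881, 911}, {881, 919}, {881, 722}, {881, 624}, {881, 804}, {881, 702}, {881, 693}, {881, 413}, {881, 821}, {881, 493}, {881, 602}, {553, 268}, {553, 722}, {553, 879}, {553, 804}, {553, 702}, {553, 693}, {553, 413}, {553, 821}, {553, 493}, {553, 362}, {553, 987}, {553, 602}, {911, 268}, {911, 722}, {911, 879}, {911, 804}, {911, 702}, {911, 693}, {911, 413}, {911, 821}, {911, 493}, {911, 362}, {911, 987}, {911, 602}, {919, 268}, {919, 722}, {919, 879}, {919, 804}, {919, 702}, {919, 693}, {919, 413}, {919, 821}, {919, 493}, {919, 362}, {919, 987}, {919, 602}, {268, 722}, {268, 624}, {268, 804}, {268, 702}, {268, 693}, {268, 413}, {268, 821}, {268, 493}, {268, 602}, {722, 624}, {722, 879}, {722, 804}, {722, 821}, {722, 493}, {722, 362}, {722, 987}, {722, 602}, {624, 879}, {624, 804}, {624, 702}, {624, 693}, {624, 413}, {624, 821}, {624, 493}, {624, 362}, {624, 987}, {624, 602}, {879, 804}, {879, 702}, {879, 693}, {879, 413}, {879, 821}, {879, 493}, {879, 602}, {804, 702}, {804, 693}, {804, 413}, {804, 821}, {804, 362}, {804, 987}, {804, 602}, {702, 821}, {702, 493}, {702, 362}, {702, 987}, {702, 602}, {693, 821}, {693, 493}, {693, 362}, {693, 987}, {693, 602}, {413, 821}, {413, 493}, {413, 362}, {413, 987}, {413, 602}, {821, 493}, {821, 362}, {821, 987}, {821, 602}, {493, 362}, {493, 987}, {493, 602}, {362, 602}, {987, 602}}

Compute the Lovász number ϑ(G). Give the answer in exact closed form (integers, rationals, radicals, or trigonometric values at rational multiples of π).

7

Vertex 602 has 22 neighbors: 802, 905, 213, 530, 480, 951, 881, 553, 911, 919, 268, 722, 624, 879, 804, 702, 693, 413, 821, 493, 362, 987.
N(553) = {781, 905, 230, 213, 530, 480, 951, 881, 268, 722, 879, 804, 702, 693, 413, 821, 493, 362, 987, 602}, |N(553)| = 20.
Vertex 362 has 18 neighbors: 802, 781, 905, 230, 213, 951, 553, 911, 919, 722, 624, 804, 702, 693, 413, 821, 493, 602.
deg(821) = 23; N(821) = {802, 781, 905, 230, 530, 480, 951, 881, 553, 911, 919, 268, 722, 624, 879, 804, 702, 693, 413, 493, 362, 987, 602}.
K_{7,6,5,3,2,2} (perfect); ϑ(G) = α(G) = max{7,6,5,3,2,2} = 7.
= 7.000000… (decimal).
Check 7 ≤ 7 ≤ 7: collapsed.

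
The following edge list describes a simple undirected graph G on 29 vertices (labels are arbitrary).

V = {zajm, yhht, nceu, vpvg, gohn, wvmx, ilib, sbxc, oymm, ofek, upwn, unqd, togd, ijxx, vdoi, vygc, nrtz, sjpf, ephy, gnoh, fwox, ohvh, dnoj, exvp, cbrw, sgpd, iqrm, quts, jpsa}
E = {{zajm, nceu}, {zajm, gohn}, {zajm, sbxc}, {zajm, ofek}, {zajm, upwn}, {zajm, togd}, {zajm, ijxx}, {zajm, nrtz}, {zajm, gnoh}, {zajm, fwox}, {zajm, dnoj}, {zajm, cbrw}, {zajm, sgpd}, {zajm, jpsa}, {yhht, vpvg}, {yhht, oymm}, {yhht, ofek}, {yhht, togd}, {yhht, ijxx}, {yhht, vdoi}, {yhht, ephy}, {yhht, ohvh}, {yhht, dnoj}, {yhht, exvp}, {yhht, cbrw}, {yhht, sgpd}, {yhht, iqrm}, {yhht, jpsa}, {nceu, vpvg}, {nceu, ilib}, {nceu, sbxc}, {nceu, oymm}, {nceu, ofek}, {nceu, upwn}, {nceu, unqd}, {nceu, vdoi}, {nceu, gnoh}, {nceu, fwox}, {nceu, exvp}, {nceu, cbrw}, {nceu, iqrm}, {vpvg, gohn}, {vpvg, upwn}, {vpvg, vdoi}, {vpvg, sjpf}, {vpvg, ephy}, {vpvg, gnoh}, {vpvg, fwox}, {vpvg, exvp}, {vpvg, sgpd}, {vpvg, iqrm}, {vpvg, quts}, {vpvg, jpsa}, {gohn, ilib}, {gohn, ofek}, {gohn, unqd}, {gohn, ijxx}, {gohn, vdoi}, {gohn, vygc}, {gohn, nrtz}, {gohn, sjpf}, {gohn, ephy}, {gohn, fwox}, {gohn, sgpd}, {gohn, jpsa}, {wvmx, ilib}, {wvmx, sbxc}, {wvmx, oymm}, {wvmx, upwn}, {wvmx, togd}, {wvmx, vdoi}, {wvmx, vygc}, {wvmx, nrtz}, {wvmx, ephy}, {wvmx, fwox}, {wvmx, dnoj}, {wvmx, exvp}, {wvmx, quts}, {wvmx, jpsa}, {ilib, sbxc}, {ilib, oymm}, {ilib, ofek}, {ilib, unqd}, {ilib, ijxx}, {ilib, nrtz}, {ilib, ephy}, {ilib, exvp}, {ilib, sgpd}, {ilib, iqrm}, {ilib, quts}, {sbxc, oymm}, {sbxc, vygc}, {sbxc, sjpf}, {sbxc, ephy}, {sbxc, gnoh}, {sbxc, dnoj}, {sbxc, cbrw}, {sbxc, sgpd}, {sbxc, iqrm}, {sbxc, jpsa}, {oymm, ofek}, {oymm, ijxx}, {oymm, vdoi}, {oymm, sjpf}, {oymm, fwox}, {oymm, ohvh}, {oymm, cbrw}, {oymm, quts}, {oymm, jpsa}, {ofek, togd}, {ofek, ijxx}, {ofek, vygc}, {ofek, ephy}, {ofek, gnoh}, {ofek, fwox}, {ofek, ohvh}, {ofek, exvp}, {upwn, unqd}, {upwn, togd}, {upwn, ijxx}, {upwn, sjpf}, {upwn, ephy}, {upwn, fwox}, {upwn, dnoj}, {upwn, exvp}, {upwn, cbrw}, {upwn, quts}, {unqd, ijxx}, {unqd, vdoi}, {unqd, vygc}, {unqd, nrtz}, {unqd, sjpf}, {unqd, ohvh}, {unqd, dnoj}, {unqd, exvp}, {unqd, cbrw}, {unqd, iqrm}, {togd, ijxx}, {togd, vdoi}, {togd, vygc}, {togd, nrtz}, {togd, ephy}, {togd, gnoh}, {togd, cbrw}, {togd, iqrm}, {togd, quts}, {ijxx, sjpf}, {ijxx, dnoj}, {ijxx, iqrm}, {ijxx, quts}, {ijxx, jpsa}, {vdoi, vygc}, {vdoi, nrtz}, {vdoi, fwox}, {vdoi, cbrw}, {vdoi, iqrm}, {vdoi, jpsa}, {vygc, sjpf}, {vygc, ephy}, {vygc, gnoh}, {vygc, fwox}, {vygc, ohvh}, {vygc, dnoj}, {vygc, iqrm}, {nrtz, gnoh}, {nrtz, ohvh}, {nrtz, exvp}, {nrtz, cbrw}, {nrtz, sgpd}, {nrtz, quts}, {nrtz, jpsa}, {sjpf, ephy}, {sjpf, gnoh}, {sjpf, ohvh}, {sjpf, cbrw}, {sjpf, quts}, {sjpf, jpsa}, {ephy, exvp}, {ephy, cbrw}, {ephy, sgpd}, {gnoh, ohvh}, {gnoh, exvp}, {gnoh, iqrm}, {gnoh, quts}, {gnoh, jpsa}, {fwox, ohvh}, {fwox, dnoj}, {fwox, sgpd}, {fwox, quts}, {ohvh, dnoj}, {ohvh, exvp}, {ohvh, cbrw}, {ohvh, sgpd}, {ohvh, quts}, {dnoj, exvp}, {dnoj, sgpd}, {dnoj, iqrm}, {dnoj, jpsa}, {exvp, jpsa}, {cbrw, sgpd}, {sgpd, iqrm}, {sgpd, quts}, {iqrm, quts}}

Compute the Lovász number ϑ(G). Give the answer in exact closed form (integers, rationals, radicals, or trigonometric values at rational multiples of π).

Vertex cbrw has 14 neighbors: zajm, yhht, nceu, sbxc, oymm, upwn, unqd, togd, vdoi, nrtz, sjpf, ephy, ohvh, sgpd.
Vertex gohn has 14 neighbors: zajm, vpvg, ilib, ofek, unqd, ijxx, vdoi, vygc, nrtz, sjpf, ephy, fwox, sgpd, jpsa.
N(ilib) = {nceu, gohn, wvmx, sbxc, oymm, ofek, unqd, ijxx, nrtz, ephy, exvp, sgpd, iqrm, quts}, |N(ilib)| = 14.
Vertex oymm has 14 neighbors: yhht, nceu, wvmx, ilib, sbxc, ofek, ijxx, vdoi, sjpf, fwox, ohvh, cbrw, quts, jpsa.
deg(v) = 14 for all v (|V|=29); SR(29,14,6,7) — a Paley graph.
Distinct eigenvalues (to 3 d.p.): [14.0, 2.193, -3.193].
Lovász (edge-transitive): ϑ = −29·(-sqrt(29)/2 - 1/2)/((14)−(-sqrt(29)/2 - 1/2)) = sqrt(29).
Numerically 5.385165.

sqrt(29)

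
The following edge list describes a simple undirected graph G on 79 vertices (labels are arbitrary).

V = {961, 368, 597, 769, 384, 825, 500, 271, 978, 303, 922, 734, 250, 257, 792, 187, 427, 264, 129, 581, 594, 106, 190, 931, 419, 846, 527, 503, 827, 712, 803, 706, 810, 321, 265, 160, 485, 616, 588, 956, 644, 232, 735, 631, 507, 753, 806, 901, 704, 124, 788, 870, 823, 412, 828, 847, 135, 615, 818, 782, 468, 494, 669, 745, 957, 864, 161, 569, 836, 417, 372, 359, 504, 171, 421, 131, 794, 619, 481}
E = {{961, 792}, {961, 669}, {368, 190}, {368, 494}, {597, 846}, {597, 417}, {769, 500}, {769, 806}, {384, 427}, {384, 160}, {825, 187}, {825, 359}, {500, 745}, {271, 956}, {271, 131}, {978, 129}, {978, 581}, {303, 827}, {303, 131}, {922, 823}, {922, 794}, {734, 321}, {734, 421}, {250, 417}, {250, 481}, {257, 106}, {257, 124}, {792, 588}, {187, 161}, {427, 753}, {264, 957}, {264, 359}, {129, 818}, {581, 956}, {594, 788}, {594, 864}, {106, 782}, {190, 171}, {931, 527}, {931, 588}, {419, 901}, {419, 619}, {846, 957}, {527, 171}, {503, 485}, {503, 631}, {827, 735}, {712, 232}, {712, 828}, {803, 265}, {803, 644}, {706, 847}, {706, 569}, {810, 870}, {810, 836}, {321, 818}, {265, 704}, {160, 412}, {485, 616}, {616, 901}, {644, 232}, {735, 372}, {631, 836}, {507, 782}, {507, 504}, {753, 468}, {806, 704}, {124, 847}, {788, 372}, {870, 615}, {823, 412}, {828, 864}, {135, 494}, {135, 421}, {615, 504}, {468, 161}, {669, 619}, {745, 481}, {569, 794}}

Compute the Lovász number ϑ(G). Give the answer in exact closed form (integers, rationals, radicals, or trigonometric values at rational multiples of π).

Vertex 753 has 2 neighbors: 427, 468.
N(745) = {500, 481}, |N(745)| = 2.
Vertex 265 has 2 neighbors: 803, 704.
N(412) = {160, 823}, |N(412)| = 2.
2-regular, N=79; this is C_{79}, the 79-cycle.
The 40 distinct eigenvalues: [2.0, 1.993678, 1.974751, 1.943339, 1.89964, 1.843932, 1.776565, 1.697967, 1.608633, 1.509129, 1.400084, 1.282187, 1.156184, 1.022871, 0.883091, 0.737728, 0.587701, 0.433958, 0.277471, 0.11923, -0.039764, -0.198508, -0.355996, -0.511233, -0.663239, -0.811051, -0.953735, -1.09039, -1.22015, -1.342197, -1.455758, -1.560115, -1.654608, -1.738641, -1.811681, -1.873267, -1.92301, -1.960595, -1.985784, -1.998419].
λ_max=2, λ_min=-2*cos(pi/79); ϑ = −79·λ_min/(λ_max−λ_min) = 79*cos(pi/79)/(cos(pi/79) + 1).
ϑ(G) ≈ 39.48437942.
39 ≤ 79*cos(pi/79)/(cos(pi/79) + 1) ≤ 40: both strict.

79*cos(pi/79)/(cos(pi/79) + 1)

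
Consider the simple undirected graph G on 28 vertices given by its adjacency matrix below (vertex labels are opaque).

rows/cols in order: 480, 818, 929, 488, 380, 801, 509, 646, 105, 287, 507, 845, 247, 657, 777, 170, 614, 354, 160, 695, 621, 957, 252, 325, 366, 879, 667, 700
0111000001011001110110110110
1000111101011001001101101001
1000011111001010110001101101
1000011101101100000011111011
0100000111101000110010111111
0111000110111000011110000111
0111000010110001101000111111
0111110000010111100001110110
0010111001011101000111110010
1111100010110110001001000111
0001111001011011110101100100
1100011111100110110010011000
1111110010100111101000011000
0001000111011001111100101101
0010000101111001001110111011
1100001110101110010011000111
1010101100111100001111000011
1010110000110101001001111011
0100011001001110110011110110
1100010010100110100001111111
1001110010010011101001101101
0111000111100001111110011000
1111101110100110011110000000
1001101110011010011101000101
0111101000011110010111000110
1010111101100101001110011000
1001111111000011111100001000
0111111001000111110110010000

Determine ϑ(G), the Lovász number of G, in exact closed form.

N(929) = {480, 801, 509, 646, 105, 287, 247, 777, 614, 354, 957, 252, 366, 879, 700}, |N(929)| = 15.
deg(695) = 15; N(695) = {480, 818, 801, 105, 507, 657, 777, 614, 957, 252, 325, 366, 879, 667, 700}.
deg(287) = 15; N(287) = {480, 818, 929, 488, 380, 105, 507, 845, 657, 777, 160, 957, 879, 667, 700}.
Vertex 380 has 15 neighbors: 818, 646, 105, 287, 507, 247, 614, 354, 621, 252, 325, 366, 879, 667, 700.
15-regular, N=28; Kneser-type, 2-subsets of [8].
Distinct eigenvalues (to 6 d.p.): [15.0, 1.0, -5.0].
Lovász (edge-transitive): ϑ = −28·(-5)/((15)−(-5)) = 7.
Numerically 7.000000.

7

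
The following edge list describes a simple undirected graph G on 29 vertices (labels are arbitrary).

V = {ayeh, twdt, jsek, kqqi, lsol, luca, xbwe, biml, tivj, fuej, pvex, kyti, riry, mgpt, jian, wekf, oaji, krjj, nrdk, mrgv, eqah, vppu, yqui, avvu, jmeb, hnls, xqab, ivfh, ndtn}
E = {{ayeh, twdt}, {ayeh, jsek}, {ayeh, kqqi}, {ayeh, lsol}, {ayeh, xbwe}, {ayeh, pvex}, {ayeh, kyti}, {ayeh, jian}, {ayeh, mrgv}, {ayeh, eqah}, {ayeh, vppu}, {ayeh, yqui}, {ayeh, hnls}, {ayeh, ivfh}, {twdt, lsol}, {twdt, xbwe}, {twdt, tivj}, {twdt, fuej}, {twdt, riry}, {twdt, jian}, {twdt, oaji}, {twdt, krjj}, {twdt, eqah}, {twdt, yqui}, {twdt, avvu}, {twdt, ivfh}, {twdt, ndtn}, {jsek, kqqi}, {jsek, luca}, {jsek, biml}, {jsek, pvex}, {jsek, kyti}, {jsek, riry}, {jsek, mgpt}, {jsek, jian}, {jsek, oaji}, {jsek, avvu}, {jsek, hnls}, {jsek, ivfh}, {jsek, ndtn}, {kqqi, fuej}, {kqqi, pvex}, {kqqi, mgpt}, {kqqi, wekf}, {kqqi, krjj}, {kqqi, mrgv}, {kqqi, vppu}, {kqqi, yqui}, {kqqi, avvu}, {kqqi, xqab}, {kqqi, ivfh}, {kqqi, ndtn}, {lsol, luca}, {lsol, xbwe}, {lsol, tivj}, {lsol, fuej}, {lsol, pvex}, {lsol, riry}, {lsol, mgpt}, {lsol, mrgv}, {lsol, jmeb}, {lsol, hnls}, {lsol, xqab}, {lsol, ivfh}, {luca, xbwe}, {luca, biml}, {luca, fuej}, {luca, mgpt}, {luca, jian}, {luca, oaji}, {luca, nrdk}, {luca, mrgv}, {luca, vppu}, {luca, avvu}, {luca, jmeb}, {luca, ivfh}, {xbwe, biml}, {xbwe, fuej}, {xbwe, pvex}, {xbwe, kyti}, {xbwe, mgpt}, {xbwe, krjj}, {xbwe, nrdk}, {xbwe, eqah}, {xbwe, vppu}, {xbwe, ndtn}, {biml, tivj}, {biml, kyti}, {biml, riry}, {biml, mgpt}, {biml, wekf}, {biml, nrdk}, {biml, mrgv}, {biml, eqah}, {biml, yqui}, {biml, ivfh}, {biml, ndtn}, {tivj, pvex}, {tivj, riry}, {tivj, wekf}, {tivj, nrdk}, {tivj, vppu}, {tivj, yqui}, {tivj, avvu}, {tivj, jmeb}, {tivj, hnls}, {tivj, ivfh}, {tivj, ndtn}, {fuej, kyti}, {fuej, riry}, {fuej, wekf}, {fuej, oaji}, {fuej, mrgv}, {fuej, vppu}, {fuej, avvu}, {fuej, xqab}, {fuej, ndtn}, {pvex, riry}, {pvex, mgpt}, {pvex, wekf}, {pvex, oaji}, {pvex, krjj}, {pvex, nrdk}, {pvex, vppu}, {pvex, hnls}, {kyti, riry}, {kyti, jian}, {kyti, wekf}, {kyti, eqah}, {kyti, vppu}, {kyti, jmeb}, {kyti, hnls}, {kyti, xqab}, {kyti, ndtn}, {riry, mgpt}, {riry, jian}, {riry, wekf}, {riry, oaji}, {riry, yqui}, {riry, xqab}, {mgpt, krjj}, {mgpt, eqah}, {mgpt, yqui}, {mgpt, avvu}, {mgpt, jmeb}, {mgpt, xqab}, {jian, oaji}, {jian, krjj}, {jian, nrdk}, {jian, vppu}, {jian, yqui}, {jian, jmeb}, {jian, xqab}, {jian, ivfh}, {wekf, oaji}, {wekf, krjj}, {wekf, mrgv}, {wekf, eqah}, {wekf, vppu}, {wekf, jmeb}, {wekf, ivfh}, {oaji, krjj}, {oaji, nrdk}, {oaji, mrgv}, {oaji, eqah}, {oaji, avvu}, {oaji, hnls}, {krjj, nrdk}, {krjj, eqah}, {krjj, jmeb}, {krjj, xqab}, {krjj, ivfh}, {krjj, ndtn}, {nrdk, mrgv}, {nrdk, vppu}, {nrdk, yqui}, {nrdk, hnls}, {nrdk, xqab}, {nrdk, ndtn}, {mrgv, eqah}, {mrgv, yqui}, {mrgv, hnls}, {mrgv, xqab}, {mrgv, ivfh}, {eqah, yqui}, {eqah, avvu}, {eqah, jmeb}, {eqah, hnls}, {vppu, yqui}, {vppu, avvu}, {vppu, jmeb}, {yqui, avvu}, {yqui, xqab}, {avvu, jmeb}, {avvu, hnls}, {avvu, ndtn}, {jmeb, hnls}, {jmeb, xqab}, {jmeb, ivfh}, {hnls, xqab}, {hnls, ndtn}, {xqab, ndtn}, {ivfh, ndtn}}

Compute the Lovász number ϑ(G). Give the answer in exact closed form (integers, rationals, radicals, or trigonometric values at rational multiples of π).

sqrt(29)

N(mgpt) = {jsek, kqqi, lsol, luca, xbwe, biml, pvex, riry, krjj, eqah, yqui, avvu, jmeb, xqab}, |N(mgpt)| = 14.
deg(vppu) = 14; N(vppu) = {ayeh, kqqi, luca, xbwe, tivj, fuej, pvex, kyti, jian, wekf, nrdk, yqui, avvu, jmeb}.
Vertex jmeb has 14 neighbors: lsol, luca, tivj, kyti, mgpt, jian, wekf, krjj, eqah, vppu, avvu, hnls, xqab, ivfh.
Vertex avvu has 14 neighbors: twdt, jsek, kqqi, luca, tivj, fuej, mgpt, oaji, eqah, vppu, yqui, jmeb, hnls, ndtn.
G on 29 vertices is 14-regular; Paley(29): SR with (k,λ,μ)=(14,6,7).
spec(A) ≈ [14.0, 2.1926, -3.1926] (distinct, 4 d.p.).
λ_max=14, λ_min=-sqrt(29)/2 - 1/2; ϑ = −29·λ_min/(λ_max−λ_min) = sqrt(29).
= 5.385165… (decimal).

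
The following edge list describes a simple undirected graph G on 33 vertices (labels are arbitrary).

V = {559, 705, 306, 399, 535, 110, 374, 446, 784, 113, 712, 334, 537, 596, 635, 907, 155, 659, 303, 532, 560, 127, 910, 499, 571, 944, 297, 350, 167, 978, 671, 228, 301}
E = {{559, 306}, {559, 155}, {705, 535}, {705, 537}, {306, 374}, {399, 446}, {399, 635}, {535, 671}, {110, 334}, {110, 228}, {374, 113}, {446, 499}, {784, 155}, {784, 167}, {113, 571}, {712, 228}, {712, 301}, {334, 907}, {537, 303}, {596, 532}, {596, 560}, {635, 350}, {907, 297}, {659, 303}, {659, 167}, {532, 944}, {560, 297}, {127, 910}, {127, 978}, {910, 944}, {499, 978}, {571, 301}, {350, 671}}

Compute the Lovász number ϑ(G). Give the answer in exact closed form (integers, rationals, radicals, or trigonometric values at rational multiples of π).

N(560) = {596, 297}, |N(560)| = 2.
deg(712) = 2; N(712) = {228, 301}.
deg(537) = 2; N(537) = {705, 303}.
deg(705) = 2; N(705) = {535, 537}.
33-vertex 2-regular graph: a single 33-cycle (edge-transitive).
The 17 distinct eigenvalues: [2.0, 1.96386, 1.85674, 1.68251, 1.44747, 1.16011, 0.83083, 0.47152, 0.09516, -0.28463, -0.65414, -1.0, -1.30972, -1.57211, -1.77767, -1.91899, -1.99094].
λ_max=2, λ_min=-2*cos(pi/33); ϑ = −33·λ_min/(λ_max−λ_min) = 33*cos(pi/33)/(cos(pi/33) + 1).
≈ 16.462559 (to 6 d.p.).
Check 16 ≤ 33*cos(pi/33)/(cos(pi/33) + 1) ≤ 17: both strict.

33*cos(pi/33)/(cos(pi/33) + 1)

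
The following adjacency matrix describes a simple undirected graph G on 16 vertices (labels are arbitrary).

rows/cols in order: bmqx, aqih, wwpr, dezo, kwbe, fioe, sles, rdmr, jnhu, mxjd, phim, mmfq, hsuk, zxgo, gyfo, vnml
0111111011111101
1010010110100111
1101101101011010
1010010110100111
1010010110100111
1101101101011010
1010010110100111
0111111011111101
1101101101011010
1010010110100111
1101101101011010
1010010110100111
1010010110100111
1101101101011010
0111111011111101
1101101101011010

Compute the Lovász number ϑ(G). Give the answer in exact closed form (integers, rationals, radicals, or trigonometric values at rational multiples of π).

7

Vertex jnhu has 10 neighbors: bmqx, aqih, dezo, kwbe, sles, rdmr, mxjd, mmfq, hsuk, gyfo.
N(zxgo) = {bmqx, aqih, dezo, kwbe, sles, rdmr, mxjd, mmfq, hsuk, gyfo}, |N(zxgo)| = 10.
N(hsuk) = {bmqx, wwpr, fioe, rdmr, jnhu, phim, zxgo, gyfo, vnml}, |N(hsuk)| = 9.
N(mxjd) = {bmqx, wwpr, fioe, rdmr, jnhu, phim, zxgo, gyfo, vnml}, |N(mxjd)| = 9.
Complete multipartite on [7, 6, 3]: sandwich collapses at ϑ=7.
≈ 7.0000 (to 4 d.p.).
Check 7 ≤ 7 ≤ 7: collapsed.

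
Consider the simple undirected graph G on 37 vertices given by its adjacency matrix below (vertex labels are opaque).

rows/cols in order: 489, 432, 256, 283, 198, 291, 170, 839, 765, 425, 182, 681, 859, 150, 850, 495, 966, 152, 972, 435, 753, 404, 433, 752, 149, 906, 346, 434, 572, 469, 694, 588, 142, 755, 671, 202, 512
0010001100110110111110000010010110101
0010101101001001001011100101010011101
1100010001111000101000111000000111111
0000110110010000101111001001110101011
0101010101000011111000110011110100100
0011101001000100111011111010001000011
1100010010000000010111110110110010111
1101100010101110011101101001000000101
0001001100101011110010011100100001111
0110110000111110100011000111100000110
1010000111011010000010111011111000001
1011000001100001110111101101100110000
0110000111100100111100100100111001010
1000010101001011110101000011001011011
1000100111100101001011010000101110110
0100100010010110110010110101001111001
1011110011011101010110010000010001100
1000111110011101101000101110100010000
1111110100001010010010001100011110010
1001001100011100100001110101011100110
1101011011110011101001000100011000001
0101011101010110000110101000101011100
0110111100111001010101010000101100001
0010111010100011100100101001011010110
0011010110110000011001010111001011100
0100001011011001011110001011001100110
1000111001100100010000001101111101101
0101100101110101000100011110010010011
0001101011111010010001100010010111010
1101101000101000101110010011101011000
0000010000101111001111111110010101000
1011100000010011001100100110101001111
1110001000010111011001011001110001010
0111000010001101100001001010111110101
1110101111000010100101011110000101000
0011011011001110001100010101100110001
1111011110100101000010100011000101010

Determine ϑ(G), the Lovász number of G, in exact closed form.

sqrt(37)

Vertex 152 has 18 neighbors: 489, 198, 291, 170, 839, 765, 681, 859, 150, 495, 966, 972, 433, 149, 906, 346, 572, 142.
Vertex 972 has 18 neighbors: 489, 432, 256, 283, 198, 291, 839, 859, 850, 152, 753, 149, 906, 469, 694, 588, 142, 202.
Vertex 142 has 18 neighbors: 489, 432, 256, 170, 681, 150, 850, 495, 152, 972, 404, 752, 149, 434, 572, 469, 755, 202.
Vertex 671 has 18 neighbors: 489, 432, 256, 198, 170, 839, 765, 425, 850, 966, 435, 404, 752, 149, 906, 346, 588, 755.
Every vertex has degree 18 (N=37); Paley(37): SR with (k,λ,μ)=(18,8,9).
Distinct eigenvalues (to 5 d.p.): [18.0, 2.54138, -3.54138].
Lovász: ϑ = −37(-sqrt(37)/2 - 1/2)/(18+-(-sqrt(37)/2 - 1/2)) = sqrt(37).
= 6.08276… (decimal).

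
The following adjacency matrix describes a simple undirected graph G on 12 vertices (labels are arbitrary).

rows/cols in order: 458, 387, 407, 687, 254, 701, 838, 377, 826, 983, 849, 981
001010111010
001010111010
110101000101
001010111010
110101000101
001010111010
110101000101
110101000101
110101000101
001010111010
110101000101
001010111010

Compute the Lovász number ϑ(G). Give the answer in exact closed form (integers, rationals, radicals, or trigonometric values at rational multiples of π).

deg(849) = 6; N(849) = {458, 387, 687, 701, 983, 981}.
deg(826) = 6; N(826) = {458, 387, 687, 701, 983, 981}.
deg(377) = 6; N(377) = {458, 387, 687, 701, 983, 981}.
deg(254) = 6; N(254) = {458, 387, 687, 701, 983, 981}.
K_{6,6} (perfect); ϑ(G) = α(G) = max{6,6} = 6.
Numerically 6.0000000.
α=6, χ(Ḡ)=6; ϑ=6 lies between (collapsed).

6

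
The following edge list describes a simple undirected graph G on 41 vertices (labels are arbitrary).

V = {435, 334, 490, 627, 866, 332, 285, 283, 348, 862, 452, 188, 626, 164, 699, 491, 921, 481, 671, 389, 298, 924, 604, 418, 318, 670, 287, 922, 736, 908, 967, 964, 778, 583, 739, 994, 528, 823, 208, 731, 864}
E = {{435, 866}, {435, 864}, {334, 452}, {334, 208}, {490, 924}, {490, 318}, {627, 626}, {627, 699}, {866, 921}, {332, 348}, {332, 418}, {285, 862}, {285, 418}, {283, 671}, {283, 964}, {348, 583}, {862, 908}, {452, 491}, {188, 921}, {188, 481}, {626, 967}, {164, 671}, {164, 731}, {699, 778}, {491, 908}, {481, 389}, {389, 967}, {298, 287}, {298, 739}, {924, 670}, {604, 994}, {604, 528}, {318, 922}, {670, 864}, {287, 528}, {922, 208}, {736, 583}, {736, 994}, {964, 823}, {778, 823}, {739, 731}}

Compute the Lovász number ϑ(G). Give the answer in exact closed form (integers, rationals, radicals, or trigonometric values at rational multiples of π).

N(208) = {334, 922}, |N(208)| = 2.
N(967) = {626, 389}, |N(967)| = 2.
Vertex 699 has 2 neighbors: 627, 778.
deg(334) = 2; N(334) = {452, 208}.
41-vertex 2-regular graph: this is C_{41}, the 41-cycle.
Distinct eigenvalues (to 5 d.p.): [2.0, 1.97656, 1.90679, 1.79233, 1.63586, 1.44104, 1.21245, 0.95544, 0.67603, 0.38078, 0.07661, -0.22937, -0.52996, -0.81814, -1.08714, -1.33065, -1.54298, -1.71914, -1.855, -1.94739, -1.99413].
λ_max=2, λ_min=-2*cos(pi/41); ϑ = −41·λ_min/(λ_max−λ_min) = 41*cos(pi/41)/(cos(pi/41) + 1).
≈ 20.469880 (to 6 d.p.).
20 ≤ 41*cos(pi/41)/(cos(pi/41) + 1) ≤ 21: both strict.

41*cos(pi/41)/(cos(pi/41) + 1)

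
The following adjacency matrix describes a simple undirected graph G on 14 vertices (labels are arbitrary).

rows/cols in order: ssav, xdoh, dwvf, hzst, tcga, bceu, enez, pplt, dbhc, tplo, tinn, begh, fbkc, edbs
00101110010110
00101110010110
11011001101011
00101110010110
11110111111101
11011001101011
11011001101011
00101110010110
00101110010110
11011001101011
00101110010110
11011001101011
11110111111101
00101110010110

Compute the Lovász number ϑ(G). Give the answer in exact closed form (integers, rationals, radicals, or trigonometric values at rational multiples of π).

Vertex begh has 9 neighbors: ssav, xdoh, hzst, tcga, pplt, dbhc, tinn, fbkc, edbs.
deg(tinn) = 7; N(tinn) = {dwvf, tcga, bceu, enez, tplo, begh, fbkc}.
deg(tcga) = 12; N(tcga) = {ssav, xdoh, dwvf, hzst, bceu, enez, pplt, dbhc, tplo, tinn, begh, edbs}.
N(pplt) = {dwvf, tcga, bceu, enez, tplo, begh, fbkc}, |N(pplt)| = 7.
K_{7,5,2} (perfect); ϑ(G) = α(G) = max{7,5,2} = 7.
= 7.000000000… (decimal).
α=7, χ(Ḡ)=7; ϑ=7 lies between (collapsed).

7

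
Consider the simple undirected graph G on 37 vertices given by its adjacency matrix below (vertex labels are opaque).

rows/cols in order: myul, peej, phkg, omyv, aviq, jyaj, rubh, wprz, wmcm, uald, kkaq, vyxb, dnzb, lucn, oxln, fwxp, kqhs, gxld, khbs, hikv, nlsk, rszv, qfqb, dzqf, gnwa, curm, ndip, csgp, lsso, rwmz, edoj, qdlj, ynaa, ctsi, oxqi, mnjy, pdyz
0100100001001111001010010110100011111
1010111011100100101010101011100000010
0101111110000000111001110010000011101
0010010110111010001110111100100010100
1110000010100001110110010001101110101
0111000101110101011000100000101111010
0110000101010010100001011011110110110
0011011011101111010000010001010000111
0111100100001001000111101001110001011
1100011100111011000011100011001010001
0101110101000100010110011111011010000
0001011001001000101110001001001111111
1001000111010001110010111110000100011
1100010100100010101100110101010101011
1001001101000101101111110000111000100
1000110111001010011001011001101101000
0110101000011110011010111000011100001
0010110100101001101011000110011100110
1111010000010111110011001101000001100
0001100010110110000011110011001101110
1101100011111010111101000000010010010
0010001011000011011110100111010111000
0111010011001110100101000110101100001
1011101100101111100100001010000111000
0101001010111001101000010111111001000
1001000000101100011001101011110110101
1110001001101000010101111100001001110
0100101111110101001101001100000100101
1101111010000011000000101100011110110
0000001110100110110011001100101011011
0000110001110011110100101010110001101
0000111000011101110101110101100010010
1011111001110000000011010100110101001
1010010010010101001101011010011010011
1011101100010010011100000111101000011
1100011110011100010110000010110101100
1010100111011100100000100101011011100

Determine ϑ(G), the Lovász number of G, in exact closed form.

deg(hikv) = 18; N(hikv) = {omyv, aviq, wmcm, kkaq, vyxb, lucn, oxln, nlsk, rszv, qfqb, dzqf, ndip, csgp, edoj, qdlj, ctsi, oxqi, mnjy}.
deg(kqhs) = 18; N(kqhs) = {peej, phkg, aviq, rubh, vyxb, dnzb, lucn, oxln, gxld, khbs, nlsk, qfqb, dzqf, gnwa, rwmz, edoj, qdlj, pdyz}.
deg(lsso) = 18; N(lsso) = {myul, peej, omyv, aviq, jyaj, rubh, wmcm, oxln, fwxp, qfqb, gnwa, curm, rwmz, edoj, qdlj, ynaa, oxqi, mnjy}.
deg(ctsi) = 18; N(ctsi) = {myul, phkg, jyaj, wmcm, vyxb, lucn, fwxp, khbs, hikv, rszv, dzqf, gnwa, ndip, rwmz, edoj, ynaa, mnjy, pdyz}.
G on 37 vertices is 18-regular; strongly regular (37,18,8,9).
spec(A) ≈ [18.0, 2.54138, -3.54138] (distinct, 5 d.p.).
Lovász: ϑ = −37(-sqrt(37)/2 - 1/2)/(18+-(-sqrt(37)/2 - 1/2)) = sqrt(37).
≈ 6.0827625 (to 7 d.p.).

sqrt(37)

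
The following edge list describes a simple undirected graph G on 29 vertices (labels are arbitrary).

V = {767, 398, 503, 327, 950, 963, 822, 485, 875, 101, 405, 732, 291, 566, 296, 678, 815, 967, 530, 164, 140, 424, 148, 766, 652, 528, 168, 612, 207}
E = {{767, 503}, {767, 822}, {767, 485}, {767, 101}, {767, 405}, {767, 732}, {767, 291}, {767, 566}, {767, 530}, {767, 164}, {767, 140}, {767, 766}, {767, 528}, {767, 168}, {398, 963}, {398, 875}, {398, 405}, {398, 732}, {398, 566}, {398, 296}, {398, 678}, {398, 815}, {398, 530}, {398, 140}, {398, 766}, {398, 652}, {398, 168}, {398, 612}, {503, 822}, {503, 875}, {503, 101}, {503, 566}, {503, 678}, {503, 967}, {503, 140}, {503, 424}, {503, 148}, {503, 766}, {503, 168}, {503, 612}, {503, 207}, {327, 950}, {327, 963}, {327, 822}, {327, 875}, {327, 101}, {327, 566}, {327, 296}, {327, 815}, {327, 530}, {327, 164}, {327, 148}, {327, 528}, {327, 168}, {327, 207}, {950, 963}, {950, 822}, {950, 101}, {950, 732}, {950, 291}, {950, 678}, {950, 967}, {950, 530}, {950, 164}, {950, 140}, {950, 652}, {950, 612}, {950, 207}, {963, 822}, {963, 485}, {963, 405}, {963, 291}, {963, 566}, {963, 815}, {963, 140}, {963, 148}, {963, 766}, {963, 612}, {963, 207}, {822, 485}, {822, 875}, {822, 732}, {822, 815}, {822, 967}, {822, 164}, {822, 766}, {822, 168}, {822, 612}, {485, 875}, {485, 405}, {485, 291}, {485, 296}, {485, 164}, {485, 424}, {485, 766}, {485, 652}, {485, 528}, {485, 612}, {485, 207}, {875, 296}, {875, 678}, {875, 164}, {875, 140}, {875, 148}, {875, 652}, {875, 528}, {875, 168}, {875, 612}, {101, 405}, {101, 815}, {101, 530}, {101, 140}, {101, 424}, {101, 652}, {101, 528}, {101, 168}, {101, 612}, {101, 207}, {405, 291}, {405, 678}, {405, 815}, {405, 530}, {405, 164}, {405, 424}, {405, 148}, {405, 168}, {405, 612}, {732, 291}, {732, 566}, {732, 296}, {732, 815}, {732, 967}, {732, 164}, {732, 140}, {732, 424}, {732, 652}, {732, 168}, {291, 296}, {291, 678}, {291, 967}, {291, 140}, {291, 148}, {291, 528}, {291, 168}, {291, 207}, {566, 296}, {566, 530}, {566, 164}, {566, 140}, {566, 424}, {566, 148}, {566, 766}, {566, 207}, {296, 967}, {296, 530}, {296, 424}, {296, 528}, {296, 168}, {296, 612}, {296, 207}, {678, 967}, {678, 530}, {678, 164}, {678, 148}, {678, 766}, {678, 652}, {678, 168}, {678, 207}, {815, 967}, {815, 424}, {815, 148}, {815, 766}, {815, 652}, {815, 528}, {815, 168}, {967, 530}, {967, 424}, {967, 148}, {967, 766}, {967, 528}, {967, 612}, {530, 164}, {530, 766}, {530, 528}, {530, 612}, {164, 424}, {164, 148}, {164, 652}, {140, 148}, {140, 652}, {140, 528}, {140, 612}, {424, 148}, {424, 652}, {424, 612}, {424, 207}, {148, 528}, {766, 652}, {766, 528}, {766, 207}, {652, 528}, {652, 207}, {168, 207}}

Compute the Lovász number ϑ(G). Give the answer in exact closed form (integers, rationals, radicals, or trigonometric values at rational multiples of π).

sqrt(29)

Vertex 815 has 14 neighbors: 398, 327, 963, 822, 101, 405, 732, 967, 424, 148, 766, 652, 528, 168.
Vertex 766 has 14 neighbors: 767, 398, 503, 963, 822, 485, 566, 678, 815, 967, 530, 652, 528, 207.
Vertex 168 has 14 neighbors: 767, 398, 503, 327, 822, 875, 101, 405, 732, 291, 296, 678, 815, 207.
deg(148) = 14; N(148) = {503, 327, 963, 875, 405, 291, 566, 678, 815, 967, 164, 140, 424, 528}.
Regular of degree 14 on 29 vertices: SR(29,14,6,7) — a Paley graph.
The 3 distinct eigenvalues: [14.0, 2.193, -3.193].
λ_max=14, λ_min=-sqrt(29)/2 - 1/2; ϑ = −29·λ_min/(λ_max−λ_min) = sqrt(29).
= 5.3852… (decimal).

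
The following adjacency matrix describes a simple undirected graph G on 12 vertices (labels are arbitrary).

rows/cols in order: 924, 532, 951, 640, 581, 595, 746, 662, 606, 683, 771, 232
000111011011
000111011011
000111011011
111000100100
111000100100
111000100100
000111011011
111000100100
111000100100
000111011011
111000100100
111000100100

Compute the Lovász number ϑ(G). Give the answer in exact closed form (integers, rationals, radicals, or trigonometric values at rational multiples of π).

N(771) = {924, 532, 951, 746, 683}, |N(771)| = 5.
Vertex 683 has 7 neighbors: 640, 581, 595, 662, 606, 771, 232.
N(232) = {924, 532, 951, 746, 683}, |N(232)| = 5.
deg(924) = 7; N(924) = {640, 581, 595, 662, 606, 771, 232}.
G = K_{7,5}: α = 7 = χ(Ḡ), so ϑ = 7.
ϑ(G) ≈ 7.00000000.
Lovász sandwich 7 ≤ 7 ≤ 7: collapsed.

7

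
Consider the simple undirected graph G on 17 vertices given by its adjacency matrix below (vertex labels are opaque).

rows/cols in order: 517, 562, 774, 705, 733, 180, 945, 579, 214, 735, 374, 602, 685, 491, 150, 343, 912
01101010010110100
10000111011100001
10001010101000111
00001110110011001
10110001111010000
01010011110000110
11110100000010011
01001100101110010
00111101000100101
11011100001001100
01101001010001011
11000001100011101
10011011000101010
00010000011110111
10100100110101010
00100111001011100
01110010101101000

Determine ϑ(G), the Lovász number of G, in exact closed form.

Vertex 774 has 8 neighbors: 517, 733, 945, 214, 374, 150, 343, 912.
Vertex 945 has 8 neighbors: 517, 562, 774, 705, 180, 685, 343, 912.
deg(180) = 8; N(180) = {562, 705, 945, 579, 214, 735, 150, 343}.
deg(562) = 8; N(562) = {517, 180, 945, 579, 735, 374, 602, 912}.
Every vertex has degree 8 (N=17); SR(17,8,3,4) — a Paley graph.
The 3 distinct eigenvalues: [8.0, 1.5616, -2.5616].
With N=17: ϑ(G) = 17·(-(-sqrt(17)/2 - 1/2))/(8−(-sqrt(17)/2 - 1/2)) = sqrt(17).
≈ 4.123105626 (to 9 d.p.).

sqrt(17)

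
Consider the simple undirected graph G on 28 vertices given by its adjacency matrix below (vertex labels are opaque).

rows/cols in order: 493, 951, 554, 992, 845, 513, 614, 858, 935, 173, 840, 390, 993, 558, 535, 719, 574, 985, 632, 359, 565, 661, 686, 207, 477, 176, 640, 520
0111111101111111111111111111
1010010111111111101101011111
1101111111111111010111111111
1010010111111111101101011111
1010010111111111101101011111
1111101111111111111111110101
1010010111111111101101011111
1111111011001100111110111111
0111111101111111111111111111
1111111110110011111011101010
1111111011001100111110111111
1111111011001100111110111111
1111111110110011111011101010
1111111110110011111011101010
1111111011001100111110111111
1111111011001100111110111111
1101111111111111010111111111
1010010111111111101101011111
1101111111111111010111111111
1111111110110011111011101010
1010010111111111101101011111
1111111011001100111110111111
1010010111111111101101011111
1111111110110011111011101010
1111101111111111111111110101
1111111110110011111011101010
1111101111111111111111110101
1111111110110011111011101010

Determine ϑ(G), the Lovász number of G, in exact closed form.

7

Vertex 554 has 25 neighbors: 493, 951, 992, 845, 513, 614, 858, 935, 173, 840, 390, 993, 558, 535, 719, 985, 359, 565, 661, 686, 207, 477, 176, 640, 520.
Vertex 858 has 22 neighbors: 493, 951, 554, 992, 845, 513, 614, 935, 173, 993, 558, 574, 985, 632, 359, 565, 686, 207, 477, 176, 640, 520.
Vertex 520 has 21 neighbors: 493, 951, 554, 992, 845, 513, 614, 858, 935, 840, 390, 535, 719, 574, 985, 632, 565, 661, 686, 477, 640.
deg(993) = 21; N(993) = {493, 951, 554, 992, 845, 513, 614, 858, 935, 840, 390, 535, 719, 574, 985, 632, 565, 661, 686, 477, 640}.
Complete 6-partite, parts [7, 7, 6, 3, 3, 2]: perfect, ϑ = α = 7.
Numerically 7.0000000.
Sandwich: α(G)=7 ≤ ϑ(G)=7 ≤ χ(Ḡ)=7 (collapsed).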